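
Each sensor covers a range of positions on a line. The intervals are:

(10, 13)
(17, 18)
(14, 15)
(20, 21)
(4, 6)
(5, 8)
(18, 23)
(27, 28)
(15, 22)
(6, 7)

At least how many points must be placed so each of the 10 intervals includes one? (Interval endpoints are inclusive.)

Sort by right endpoint; whenever an interval is uncovered, place a point at its right end.
By right end: [4,6]  [6,7]  [5,8]  [10,13]  [14,15]  [17,18]  [20,21]  [15,22]  [18,23]  [27,28]
[4,6] uncovered → point at 6; [10,13] uncovered → point at 13; [14,15] uncovered → point at 15; [17,18] uncovered → point at 18; [20,21] uncovered → point at 21; [27,28] uncovered → point at 28.
Points: 6, 13, 15, 18, 21, 28 (6 total).

6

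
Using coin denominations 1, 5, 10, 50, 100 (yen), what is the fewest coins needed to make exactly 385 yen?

8

Use the largest denomination that fits, subtract, and repeat.
385 = 3×100 + 1×50 + 3×10 + 1×5
Total coins = 3 + 1 + 3 + 1 = 8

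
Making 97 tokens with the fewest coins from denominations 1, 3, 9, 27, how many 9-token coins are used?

97 = 3×27 + 1×9 + 2×3 + 1×1
Count of 9: 1

1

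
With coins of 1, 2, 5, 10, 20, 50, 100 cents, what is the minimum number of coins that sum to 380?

380 = 3×100 + 1×50 + 1×20 + 1×10
Total coins = 3 + 1 + 1 + 1 = 6

6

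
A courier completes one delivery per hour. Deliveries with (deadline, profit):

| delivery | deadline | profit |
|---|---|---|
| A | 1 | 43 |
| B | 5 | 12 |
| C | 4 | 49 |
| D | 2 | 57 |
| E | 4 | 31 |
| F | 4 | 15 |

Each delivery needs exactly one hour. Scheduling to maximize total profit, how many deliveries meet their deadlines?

Sort by profit descending; place each in the latest free slot ≤ its deadline.
By profit: D(d2,57), C(d4,49), A(d1,43), E(d4,31), F(d4,15), B(d5,12)
D→slot 2; C→slot 4; A→slot 1; E→slot 3; F skipped; B→slot 5.
5 of 6 scheduled.

5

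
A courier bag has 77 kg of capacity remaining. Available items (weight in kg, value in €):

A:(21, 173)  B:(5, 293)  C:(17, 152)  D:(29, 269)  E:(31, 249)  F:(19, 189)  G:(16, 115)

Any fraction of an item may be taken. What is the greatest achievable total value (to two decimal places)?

960.67

Greedy by value/weight ratio, highest first.
Ratios (sorted): B 58.60, F 9.95, D 9.28, C 8.94, A 8.24, E 8.03, G 7.19
take B (5 @ 293); take F (19 @ 189); take D (29 @ 269); take C (17 @ 152); take 7/21 of A → 57.67. Capacity used 77/77.
Total value = 960.67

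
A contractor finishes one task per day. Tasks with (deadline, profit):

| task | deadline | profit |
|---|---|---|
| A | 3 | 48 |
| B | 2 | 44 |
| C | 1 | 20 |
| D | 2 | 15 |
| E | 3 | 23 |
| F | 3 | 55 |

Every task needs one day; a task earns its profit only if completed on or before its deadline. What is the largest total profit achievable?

Sort by profit descending; place each in the latest free slot ≤ its deadline.
By profit: F(d3,55), A(d3,48), B(d2,44), E(d3,23), C(d1,20), D(d2,15)
F→slot 3; A→slot 2; B→slot 1; E skipped; C skipped; D skipped.
Profit = 44 + 48 + 55 = 147

147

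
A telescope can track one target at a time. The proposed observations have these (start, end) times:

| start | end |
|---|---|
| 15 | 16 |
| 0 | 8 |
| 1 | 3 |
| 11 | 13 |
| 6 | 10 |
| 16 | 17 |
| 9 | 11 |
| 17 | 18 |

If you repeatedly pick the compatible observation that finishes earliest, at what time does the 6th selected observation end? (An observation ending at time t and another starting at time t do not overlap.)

18

By end time: (1,3), (0,8), (6,10), (9,11), (11,13), (15,16), (16,17), (17,18).
Pick (1,3); next start ≥ 3 → (6,10); next start ≥ 10 → (11,13); next start ≥ 13 → (15,16); next start ≥ 16 → (16,17); next start ≥ 17 → (17,18).
Selected: (1,3) (6,10) (11,13) (15,16) (16,17) (17,18)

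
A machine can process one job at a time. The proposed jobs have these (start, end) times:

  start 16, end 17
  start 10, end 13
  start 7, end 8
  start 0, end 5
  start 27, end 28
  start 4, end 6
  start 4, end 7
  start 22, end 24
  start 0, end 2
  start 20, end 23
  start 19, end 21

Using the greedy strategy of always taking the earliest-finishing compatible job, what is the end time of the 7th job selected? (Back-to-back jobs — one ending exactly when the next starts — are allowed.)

24

Sort by end time and greedily take each interval whose start is ≥ the last chosen end.
Sorted by end: (0,2)  (0,5)  (4,6)  (4,7)  (7,8)  (10,13)  (16,17)  (19,21)  (20,23)  (22,24)  (27,28)
take (0,2); take (4,6); take (7,8); take (10,13); take (16,17); take (19,21); take (22,24); take (27,28).
Selected: (0,2) (4,6) (7,8) (10,13) (16,17) (19,21) (22,24) (27,28)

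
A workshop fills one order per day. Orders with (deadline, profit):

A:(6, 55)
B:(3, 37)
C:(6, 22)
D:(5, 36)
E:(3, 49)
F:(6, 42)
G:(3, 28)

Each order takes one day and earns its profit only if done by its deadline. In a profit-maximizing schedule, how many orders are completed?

6

Take jobs in profit order; each goes to the latest open slot no later than its deadline.
By profit: A(d6,55), E(d3,49), F(d6,42), B(d3,37), D(d5,36), G(d3,28), C(d6,22)
A→slot 6; E→slot 3; F→slot 5; B→slot 2; D→slot 4; G→slot 1; C skipped.
6 of 7 scheduled.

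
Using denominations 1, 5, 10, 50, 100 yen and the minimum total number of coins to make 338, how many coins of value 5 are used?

1

Greedy: take as many of the largest coin as possible, then repeat with the remainder.
338 = 3×100 + 3×10 + 1×5 + 3×1
Count of 5: 1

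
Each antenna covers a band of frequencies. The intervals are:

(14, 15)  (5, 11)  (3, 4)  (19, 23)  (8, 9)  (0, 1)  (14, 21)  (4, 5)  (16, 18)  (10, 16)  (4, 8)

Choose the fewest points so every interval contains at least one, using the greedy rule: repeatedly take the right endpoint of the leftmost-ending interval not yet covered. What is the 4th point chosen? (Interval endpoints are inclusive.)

15

Sort by right endpoint; whenever an interval is uncovered, place a point at its right end.
Sorted: [0,1] [3,4] [4,5] [4,8] [8,9] [5,11] [14,15] [10,16] [16,18] [14,21] [19,23]
{[0,1]} hit by 1; {[3,4],[4,5],[4,8]} hit by 4; {[8,9],[5,11]} hit by 9; {[14,15],[10,16]} hit by 15; {[16,18],[14,21]} hit by 18; {[19,23]} hit by 23.
Points: 1, 4, 9, 15, 18, 23 (6 total).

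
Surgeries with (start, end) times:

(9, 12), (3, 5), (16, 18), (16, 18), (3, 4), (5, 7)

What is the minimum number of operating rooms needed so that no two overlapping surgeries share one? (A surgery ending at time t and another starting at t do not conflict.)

2

Events (time:±→running): 3:+→1 3:+→2 … peak 2.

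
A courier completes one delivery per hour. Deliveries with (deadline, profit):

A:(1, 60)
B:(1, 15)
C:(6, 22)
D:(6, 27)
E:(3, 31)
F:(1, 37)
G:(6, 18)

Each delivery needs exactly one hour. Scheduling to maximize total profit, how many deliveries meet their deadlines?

By profit: A(d1,60), F(d1,37), E(d3,31), D(d6,27), C(d6,22), G(d6,18), B(d1,15)
A→slot 1; F skipped; E→slot 3; D→slot 6; C→slot 5; G→slot 4; B skipped.
5 of 7 scheduled.

5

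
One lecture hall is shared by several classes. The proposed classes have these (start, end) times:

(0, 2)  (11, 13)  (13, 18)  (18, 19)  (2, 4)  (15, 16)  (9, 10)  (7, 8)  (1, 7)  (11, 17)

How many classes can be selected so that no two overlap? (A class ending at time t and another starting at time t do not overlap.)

7

By end time: (0,2), (2,4), (1,7), (7,8), (9,10), (11,13), (15,16), (11,17), (13,18), (18,19).
Pick (0,2); next start ≥ 2 → (2,4); next start ≥ 4 → (7,8); next start ≥ 8 → (9,10); next start ≥ 10 → (11,13); next start ≥ 13 → (15,16); next start ≥ 16 → (18,19).
Selected 7 classes.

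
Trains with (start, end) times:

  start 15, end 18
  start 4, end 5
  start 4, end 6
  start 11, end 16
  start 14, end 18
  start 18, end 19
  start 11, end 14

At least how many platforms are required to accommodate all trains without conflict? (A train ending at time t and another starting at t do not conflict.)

The answer is the maximum number of intervals overlapping at any instant.
starts: [4, 4, 11, 11, 14, 15, 18]
ends:   [5, 6, 14, 16, 18, 18, 19]
s4→1 s4→2 e5→1 e6→0 s11→1 s11→2 e14→1 s14→2 s15→3  — peak 3.

3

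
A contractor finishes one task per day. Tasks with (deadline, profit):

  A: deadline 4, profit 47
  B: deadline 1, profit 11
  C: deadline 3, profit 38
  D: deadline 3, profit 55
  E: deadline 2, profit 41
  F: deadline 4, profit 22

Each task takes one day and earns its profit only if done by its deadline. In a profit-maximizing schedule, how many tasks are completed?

Sort by profit descending; place each in the latest free slot ≤ its deadline.
Profit order: D=55 A=47 E=41 C=38 F=22 B=11
Assign: D→slot 3, A→slot 4, E→slot 2, C→slot 1, F skipped, B skipped.
Slots: [1:C] [2:E] [3:D] [4:A]
4 of 6 scheduled.

4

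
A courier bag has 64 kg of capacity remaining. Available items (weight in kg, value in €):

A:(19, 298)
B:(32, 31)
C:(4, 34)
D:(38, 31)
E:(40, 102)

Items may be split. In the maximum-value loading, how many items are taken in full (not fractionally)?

3

Greedy by value/weight ratio, highest first.
Order: A (298/19=15.68) > C (34/4=8.50) > E (102/40=2.55) > B (31/32=0.97) > D (31/38=0.82)
Fill: take A (19 @ 298) → take C (4 @ 34) → take E (40 @ 102) → take 1/32 of B → 0.97; 64/64 used.
3 item(s) taken whole; one partial (take 1/32 of B).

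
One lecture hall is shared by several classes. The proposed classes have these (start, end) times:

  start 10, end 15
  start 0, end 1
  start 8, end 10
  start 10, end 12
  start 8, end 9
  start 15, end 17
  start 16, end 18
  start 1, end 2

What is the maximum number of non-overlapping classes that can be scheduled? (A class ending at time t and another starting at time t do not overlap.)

Order by finish time; keep every interval that doesn't clash with the previous kept one.
Sorted by end: (0,1)  (1,2)  (8,9)  (8,10)  (10,12)  (10,15)  (15,17)  (16,18)
take (0,1); take (1,2); take (8,9); take (10,12); take (15,17); skip (16,18).
Selected 5 classes.

5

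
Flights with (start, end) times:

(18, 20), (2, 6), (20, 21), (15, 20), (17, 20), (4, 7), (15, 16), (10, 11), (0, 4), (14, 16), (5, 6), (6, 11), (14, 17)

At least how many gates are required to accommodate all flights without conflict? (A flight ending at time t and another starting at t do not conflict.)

4

The answer is the maximum number of intervals overlapping at any instant.
Events (time:±→running): 0:+→1 2:+→2 4:-→1 4:+→2 5:+→3 6:-→2 6:-→1 6:+→2 7:-→1 10:+→2 11:-→1 11:-→0 14:+→1 14:+→2 15:+→3 15:+→4 … peak 4.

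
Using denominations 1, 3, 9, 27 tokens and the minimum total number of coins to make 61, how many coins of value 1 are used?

Greedy: take as many of the largest coin as possible, then repeat with the remainder.
61 − 2×27→7 − 2×3→1 − 1×1→0
Count of 1: 1

1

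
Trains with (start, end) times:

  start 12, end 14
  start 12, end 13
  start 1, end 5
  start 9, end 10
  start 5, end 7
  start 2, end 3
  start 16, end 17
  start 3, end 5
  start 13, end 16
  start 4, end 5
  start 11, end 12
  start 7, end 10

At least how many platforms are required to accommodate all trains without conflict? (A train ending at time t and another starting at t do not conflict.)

Count concurrent intervals with a sweep; the peak is the room count.
Events (time:±→running): 1:+→1 2:+→2 3:-→1 3:+→2 4:+→3 … peak 3.

3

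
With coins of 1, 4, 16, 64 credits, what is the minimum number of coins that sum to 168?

6

168 − 2×64→40 − 2×16→8 − 2×4→0
Total coins = 2 + 2 + 2 = 6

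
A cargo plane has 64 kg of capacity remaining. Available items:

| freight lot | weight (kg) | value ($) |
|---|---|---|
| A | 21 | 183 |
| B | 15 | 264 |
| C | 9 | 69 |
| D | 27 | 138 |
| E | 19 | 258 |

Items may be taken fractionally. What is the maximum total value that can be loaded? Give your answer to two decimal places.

774.00

Sort by value per unit weight and fill in that order.
Order: B (264/15=17.60) > E (258/19=13.58) > A (183/21=8.71) > C (69/9=7.67) > D (138/27=5.11)
Fill: take B (15 @ 264) → take E (19 @ 258) → take A (21 @ 183) → take C (9 @ 69); 64/64 used.
Total value = 774.00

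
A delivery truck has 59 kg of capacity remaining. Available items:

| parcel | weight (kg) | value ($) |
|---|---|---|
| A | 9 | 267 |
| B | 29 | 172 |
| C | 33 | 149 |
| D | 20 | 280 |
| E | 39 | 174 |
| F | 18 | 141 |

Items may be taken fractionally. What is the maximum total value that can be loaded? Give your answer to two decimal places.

Ratios (sorted): A 29.67, D 14.00, F 7.83, B 5.93, C 4.52, E 4.46
take A (9 @ 267); take D (20 @ 280); take F (18 @ 141); take 12/29 of B → 71.17. Capacity used 59/59.
Total value = 759.17

759.17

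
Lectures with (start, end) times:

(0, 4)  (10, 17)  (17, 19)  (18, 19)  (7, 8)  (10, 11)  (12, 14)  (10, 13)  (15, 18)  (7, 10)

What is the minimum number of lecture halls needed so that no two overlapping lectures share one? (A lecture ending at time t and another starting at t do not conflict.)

3

starts: [0, 7, 7, 10, 10, 10, 12, 15, 17, 18]
ends:   [4, 8, 10, 11, 13, 14, 17, 18, 19, 19]
s0→1 e4→0 s7→1 s7→2 e8→1 e10→0 s10→1 s10→2 s10→3  — peak 3.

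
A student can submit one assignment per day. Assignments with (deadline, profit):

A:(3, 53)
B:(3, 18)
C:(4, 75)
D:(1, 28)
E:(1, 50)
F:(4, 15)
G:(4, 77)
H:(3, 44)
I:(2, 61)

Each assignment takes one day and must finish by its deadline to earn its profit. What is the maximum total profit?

Take jobs in profit order; each goes to the latest open slot no later than its deadline.
Profit order: G=77 C=75 I=61 A=53 E=50 H=44 D=28 B=18 F=15
Assign: G→slot 4, C→slot 3, I→slot 2, A→slot 1, E skipped, H skipped, D skipped, B skipped, F skipped.
Slots: [1:A] [2:I] [3:C] [4:G]
Profit = 53 + 61 + 75 + 77 = 266

266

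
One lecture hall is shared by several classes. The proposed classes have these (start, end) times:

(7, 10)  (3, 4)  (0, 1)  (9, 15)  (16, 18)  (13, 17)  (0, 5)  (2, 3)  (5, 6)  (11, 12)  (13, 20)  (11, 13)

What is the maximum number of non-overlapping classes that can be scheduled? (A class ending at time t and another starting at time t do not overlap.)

7

By end time: (0,1), (2,3), (3,4), (0,5), (5,6), (7,10), (11,12), (11,13), (9,15), (13,17), (16,18), (13,20).
Pick (0,1); next start ≥ 1 → (2,3); next start ≥ 3 → (3,4); next start ≥ 4 → (5,6); next start ≥ 6 → (7,10); next start ≥ 10 → (11,12); next start ≥ 12 → (13,17).
Selected 7 classes.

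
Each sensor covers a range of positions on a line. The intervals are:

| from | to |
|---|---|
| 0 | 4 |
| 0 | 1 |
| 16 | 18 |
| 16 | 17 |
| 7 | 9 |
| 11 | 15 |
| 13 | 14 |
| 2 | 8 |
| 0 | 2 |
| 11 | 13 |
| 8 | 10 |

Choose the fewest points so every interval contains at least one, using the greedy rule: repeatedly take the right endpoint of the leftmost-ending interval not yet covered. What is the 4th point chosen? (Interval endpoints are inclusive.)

17

Process intervals by earliest right end; each time one isn't hit yet, stab at its right endpoint.
Sorted: [0,1] [0,2] [0,4] [2,8] [7,9] [8,10] [11,13] [13,14] [11,15] [16,17] [16,18]
{[0,1],[0,2],[0,4]} hit by 1; {[2,8],[7,9],[8,10]} hit by 8; {[11,13],[13,14],[11,15]} hit by 13; {[16,17],[16,18]} hit by 17.
Points: 1, 8, 13, 17 (4 total).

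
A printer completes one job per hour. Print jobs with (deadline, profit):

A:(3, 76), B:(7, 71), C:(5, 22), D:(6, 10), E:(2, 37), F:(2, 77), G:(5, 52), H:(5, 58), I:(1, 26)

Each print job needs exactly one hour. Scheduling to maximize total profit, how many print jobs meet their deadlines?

7

Sort by profit descending; place each in the latest free slot ≤ its deadline.
By profit: F(d2,77), A(d3,76), B(d7,71), H(d5,58), G(d5,52), E(d2,37), I(d1,26), C(d5,22), D(d6,10)
F→slot 2; A→slot 3; B→slot 7; H→slot 5; G→slot 4; E→slot 1; I skipped; C skipped; D→slot 6.
7 of 9 scheduled.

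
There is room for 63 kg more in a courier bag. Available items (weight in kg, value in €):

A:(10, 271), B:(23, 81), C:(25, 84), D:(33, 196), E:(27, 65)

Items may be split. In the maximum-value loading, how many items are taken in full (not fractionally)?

2

Order: A (271/10=27.10) > D (196/33=5.94) > B (81/23=3.52) > C (84/25=3.36) > E (65/27=2.41)
Fill: take A (10 @ 271) → take D (33 @ 196) → take 20/23 of B → 70.43; 63/63 used.
2 item(s) taken whole; one partial (take 20/23 of B).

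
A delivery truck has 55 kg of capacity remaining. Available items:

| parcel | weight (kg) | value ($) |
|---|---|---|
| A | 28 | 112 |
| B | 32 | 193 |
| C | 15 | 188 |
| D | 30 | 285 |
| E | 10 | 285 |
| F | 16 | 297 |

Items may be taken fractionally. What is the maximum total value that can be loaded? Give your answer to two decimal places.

Ratios (sorted): E 28.50, F 18.56, C 12.53, D 9.50, B 6.03, A 4.00
take E (10 @ 285); take F (16 @ 297); take C (15 @ 188); take 14/30 of D → 133.00. Capacity used 55/55.
Total value = 903.00

903.00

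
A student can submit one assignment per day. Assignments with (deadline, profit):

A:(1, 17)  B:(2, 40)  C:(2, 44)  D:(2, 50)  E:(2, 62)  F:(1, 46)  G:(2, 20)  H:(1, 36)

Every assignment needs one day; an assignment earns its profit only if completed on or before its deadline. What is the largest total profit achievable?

112

By profit: E(d2,62), D(d2,50), F(d1,46), C(d2,44), B(d2,40), H(d1,36), G(d2,20), A(d1,17)
E→slot 2; D→slot 1; F skipped; C skipped; B skipped; H skipped; G skipped; A skipped.
Profit = 50 + 62 = 112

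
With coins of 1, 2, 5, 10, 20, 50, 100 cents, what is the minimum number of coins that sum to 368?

Use the largest denomination that fits, subtract, and repeat.
368 − 3×100→68 − 1×50→18 − 1×10→8 − 1×5→3 − 1×2→1 − 1×1→0
Total coins = 3 + 1 + 1 + 1 + 1 + 1 = 8

8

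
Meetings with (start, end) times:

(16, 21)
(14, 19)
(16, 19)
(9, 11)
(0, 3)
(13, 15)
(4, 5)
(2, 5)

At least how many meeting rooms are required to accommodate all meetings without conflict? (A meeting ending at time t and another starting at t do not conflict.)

starts: [0, 2, 4, 9, 13, 14, 16, 16]
ends:   [3, 5, 5, 11, 15, 19, 19, 21]
s0→1 s2→2 e3→1 s4→2 e5→1 e5→0 s9→1 e11→0 s13→1 s14→2 e15→1 s16→2 s16→3  — peak 3.

3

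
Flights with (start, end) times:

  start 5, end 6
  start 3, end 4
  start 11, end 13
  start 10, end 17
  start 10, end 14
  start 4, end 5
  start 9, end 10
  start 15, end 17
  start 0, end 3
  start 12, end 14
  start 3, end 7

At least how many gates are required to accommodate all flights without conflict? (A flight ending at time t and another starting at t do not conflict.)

The answer is the maximum number of intervals overlapping at any instant.
Events (time:±→running): 0:+→1 3:-→0 3:+→1 3:+→2 4:-→1 4:+→2 5:-→1 5:+→2 6:-→1 7:-→0 9:+→1 10:-→0 10:+→1 10:+→2 11:+→3 12:+→4 … peak 4.

4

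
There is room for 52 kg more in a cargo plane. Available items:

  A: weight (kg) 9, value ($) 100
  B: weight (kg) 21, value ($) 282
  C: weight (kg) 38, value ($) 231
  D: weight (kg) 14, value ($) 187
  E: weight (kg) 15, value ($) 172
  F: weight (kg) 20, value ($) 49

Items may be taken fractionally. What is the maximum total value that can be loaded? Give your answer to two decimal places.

Sort by value per unit weight and fill in that order.
Ratios (sorted): B 13.43, D 13.36, E 11.47, A 11.11, C 6.08, F 2.45
take B (21 @ 282); take D (14 @ 187); take E (15 @ 172); take 2/9 of A → 22.22. Capacity used 52/52.
Total value = 663.22

663.22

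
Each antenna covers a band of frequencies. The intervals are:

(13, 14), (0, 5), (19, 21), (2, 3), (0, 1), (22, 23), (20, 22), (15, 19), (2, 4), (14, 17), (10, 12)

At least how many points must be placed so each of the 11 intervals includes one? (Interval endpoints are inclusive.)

Process intervals by earliest right end; each time one isn't hit yet, stab at its right endpoint.
Sorted: [0,1] [2,3] [2,4] [0,5] [10,12] [13,14] [14,17] [15,19] [19,21] [20,22] [22,23]
{[0,1]} hit by 1; {[2,3],[2,4],[0,5]} hit by 3; {[10,12]} hit by 12; {[13,14],[14,17]} hit by 14; {[15,19],[19,21]} hit by 19; {[20,22],[22,23]} hit by 22.
Points: 1, 3, 12, 14, 19, 22 (6 total).

6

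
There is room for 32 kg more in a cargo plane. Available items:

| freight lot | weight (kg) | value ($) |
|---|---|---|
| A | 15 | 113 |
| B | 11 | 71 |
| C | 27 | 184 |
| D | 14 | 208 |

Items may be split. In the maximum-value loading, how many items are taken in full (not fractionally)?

2

Sort by value per unit weight and fill in that order.
Ratios (sorted): D 14.86, A 7.53, C 6.81, B 6.45
take D (14 @ 208); take A (15 @ 113); take 3/27 of C → 20.44. Capacity used 32/32.
2 item(s) taken whole; one partial (take 3/27 of C).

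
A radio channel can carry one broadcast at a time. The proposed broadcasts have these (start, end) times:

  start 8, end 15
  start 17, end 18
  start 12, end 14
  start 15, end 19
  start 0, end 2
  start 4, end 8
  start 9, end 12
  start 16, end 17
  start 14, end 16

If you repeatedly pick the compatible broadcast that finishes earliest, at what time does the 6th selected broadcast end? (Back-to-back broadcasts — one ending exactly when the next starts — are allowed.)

By end time: (0,2), (4,8), (9,12), (12,14), (8,15), (14,16), (16,17), (17,18), (15,19).
Pick (0,2); next start ≥ 2 → (4,8); next start ≥ 8 → (9,12); next start ≥ 12 → (12,14); next start ≥ 14 → (14,16); next start ≥ 16 → (16,17); next start ≥ 17 → (17,18).
Selected: (0,2) (4,8) (9,12) (12,14) (14,16) (16,17) (17,18)

17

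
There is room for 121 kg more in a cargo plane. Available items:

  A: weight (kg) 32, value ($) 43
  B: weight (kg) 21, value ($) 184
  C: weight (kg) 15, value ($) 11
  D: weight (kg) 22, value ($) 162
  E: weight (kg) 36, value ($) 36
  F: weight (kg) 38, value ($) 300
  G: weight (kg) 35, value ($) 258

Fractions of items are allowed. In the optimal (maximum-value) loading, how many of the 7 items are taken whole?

Sort by value per unit weight and fill in that order.
Order: B (184/21=8.76) > F (300/38=7.89) > G (258/35=7.37) > D (162/22=7.36) > A (43/32=1.34) > E (36/36=1.00) > C (11/15=0.73)
Fill: take B (21 @ 184) → take F (38 @ 300) → take G (35 @ 258) → take D (22 @ 162) → take 5/32 of A → 6.72; 121/121 used.
4 item(s) taken whole; one partial (take 5/32 of A).

4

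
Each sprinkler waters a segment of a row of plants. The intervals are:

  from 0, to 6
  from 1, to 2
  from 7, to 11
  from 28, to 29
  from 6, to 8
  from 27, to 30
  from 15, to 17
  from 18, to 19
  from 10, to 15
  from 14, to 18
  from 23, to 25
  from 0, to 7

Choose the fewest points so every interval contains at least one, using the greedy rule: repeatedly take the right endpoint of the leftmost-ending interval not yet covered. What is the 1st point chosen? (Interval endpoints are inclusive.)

2

Sort by right endpoint; whenever an interval is uncovered, place a point at its right end.
Sorted: [1,2] [0,6] [0,7] [6,8] [7,11] [10,15] [15,17] [14,18] [18,19] [23,25] [28,29] [27,30]
{[1,2],[0,6],[0,7]} hit by 2; {[6,8],[7,11]} hit by 8; {[10,15],[15,17],[14,18]} hit by 15; {[18,19]} hit by 19; {[23,25]} hit by 25; {[28,29],[27,30]} hit by 29.
Points: 2, 8, 15, 19, 25, 29 (6 total).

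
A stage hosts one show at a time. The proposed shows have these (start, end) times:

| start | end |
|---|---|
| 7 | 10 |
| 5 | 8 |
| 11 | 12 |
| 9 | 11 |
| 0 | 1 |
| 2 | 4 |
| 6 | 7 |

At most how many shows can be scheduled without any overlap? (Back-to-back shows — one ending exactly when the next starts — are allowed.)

5

By end time: (0,1), (2,4), (6,7), (5,8), (7,10), (9,11), (11,12).
Pick (0,1); next start ≥ 1 → (2,4); next start ≥ 4 → (6,7); next start ≥ 7 → (7,10); next start ≥ 10 → (11,12).
Selected 5 shows.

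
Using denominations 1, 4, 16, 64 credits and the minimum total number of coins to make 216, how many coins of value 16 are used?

1

Greedy: take as many of the largest coin as possible, then repeat with the remainder.
216 = 3×64 + 1×16 + 2×4
Count of 16: 1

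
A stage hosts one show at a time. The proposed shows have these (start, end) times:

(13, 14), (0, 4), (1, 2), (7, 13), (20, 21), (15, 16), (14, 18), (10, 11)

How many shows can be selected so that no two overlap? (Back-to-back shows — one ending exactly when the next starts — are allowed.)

5

Greedy by earliest finish: after sorting by end time, pick each interval compatible with the last pick.
By end time: (1,2), (0,4), (10,11), (7,13), (13,14), (15,16), (14,18), (20,21).
Pick (1,2); next start ≥ 2 → (10,11); next start ≥ 11 → (13,14); next start ≥ 14 → (15,16); next start ≥ 16 → (20,21).
Selected 5 shows.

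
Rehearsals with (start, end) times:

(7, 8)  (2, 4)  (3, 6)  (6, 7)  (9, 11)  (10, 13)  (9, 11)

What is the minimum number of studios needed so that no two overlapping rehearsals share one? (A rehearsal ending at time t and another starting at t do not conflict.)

starts: [2, 3, 6, 7, 9, 9, 10]
ends:   [4, 6, 7, 8, 11, 11, 13]
s2→1 s3→2 e4→1 e6→0 s6→1 e7→0 s7→1 e8→0 s9→1 s9→2 s10→3  — peak 3.

3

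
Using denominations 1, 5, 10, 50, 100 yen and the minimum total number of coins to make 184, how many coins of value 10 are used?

3

Use the largest denomination that fits, subtract, and repeat.
184 − 1×100→84 − 1×50→34 − 3×10→4 − 4×1→0
Count of 10: 3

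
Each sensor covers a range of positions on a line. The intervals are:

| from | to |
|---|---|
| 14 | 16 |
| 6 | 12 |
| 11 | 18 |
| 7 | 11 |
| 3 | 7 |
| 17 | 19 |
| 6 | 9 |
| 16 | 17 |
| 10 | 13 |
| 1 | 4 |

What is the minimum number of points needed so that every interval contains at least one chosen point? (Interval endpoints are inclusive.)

Sort by right endpoint; whenever an interval is uncovered, place a point at its right end.
By right end: [1,4]  [3,7]  [6,9]  [7,11]  [6,12]  [10,13]  [14,16]  [16,17]  [11,18]  [17,19]
[1,4] uncovered → point at 4; [6,9] uncovered → point at 9; [10,13] uncovered → point at 13; [14,16] uncovered → point at 16; [17,19] uncovered → point at 19.
Points: 4, 9, 13, 16, 19 (5 total).

5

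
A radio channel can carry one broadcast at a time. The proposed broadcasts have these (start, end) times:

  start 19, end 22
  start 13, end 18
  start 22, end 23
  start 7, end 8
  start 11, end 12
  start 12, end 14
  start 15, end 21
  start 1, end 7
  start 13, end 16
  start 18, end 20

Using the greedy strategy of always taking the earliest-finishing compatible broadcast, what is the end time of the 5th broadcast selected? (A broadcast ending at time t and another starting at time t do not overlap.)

20

Sort by end time and greedily take each interval whose start is ≥ the last chosen end.
Sorted by end: (1,7)  (7,8)  (11,12)  (12,14)  (13,16)  (13,18)  (18,20)  (15,21)  (19,22)  (22,23)
take (1,7); take (7,8); take (11,12); take (12,14); skip (13,18); take (18,20); skip (15,21); take (22,23).
Selected: (1,7) (7,8) (11,12) (12,14) (18,20) (22,23)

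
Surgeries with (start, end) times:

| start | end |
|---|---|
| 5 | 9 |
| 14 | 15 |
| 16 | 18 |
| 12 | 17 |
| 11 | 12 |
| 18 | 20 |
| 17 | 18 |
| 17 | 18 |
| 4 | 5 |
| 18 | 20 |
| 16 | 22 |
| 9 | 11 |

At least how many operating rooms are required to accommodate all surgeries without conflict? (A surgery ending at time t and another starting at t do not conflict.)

4

Count concurrent intervals with a sweep; the peak is the room count.
Events (time:±→running): 4:+→1 5:-→0 5:+→1 9:-→0 9:+→1 11:-→0 11:+→1 12:-→0 12:+→1 14:+→2 15:-→1 16:+→2 16:+→3 17:-→2 17:+→3 17:+→4 … peak 4.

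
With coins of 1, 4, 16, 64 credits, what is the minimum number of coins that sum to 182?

8

Greedy: take as many of the largest coin as possible, then repeat with the remainder.
182 = 2×64 + 3×16 + 1×4 + 2×1
Total coins = 2 + 3 + 1 + 2 = 8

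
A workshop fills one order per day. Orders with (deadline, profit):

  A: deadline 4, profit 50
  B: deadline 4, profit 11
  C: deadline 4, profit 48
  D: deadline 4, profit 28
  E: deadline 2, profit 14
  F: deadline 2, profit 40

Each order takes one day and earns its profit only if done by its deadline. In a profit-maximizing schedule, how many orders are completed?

4

Take jobs in profit order; each goes to the latest open slot no later than its deadline.
Profit order: A=50 C=48 F=40 D=28 E=14 B=11
Assign: A→slot 4, C→slot 3, F→slot 2, D→slot 1, E skipped, B skipped.
Slots: [1:D] [2:F] [3:C] [4:A]
4 of 6 scheduled.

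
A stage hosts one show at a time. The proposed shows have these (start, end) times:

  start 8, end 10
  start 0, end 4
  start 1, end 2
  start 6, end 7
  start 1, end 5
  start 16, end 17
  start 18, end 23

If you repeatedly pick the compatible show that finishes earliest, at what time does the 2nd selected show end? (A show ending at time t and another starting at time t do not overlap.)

By end time: (1,2), (0,4), (1,5), (6,7), (8,10), (16,17), (18,23).
Pick (1,2); next start ≥ 2 → (6,7); next start ≥ 7 → (8,10); next start ≥ 10 → (16,17); next start ≥ 17 → (18,23).
Selected: (1,2) (6,7) (8,10) (16,17) (18,23)

7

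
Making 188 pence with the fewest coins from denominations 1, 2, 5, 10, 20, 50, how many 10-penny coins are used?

Greedy: take as many of the largest coin as possible, then repeat with the remainder.
188 − 3×50→38 − 1×20→18 − 1×10→8 − 1×5→3 − 1×2→1 − 1×1→0
Count of 10: 1

1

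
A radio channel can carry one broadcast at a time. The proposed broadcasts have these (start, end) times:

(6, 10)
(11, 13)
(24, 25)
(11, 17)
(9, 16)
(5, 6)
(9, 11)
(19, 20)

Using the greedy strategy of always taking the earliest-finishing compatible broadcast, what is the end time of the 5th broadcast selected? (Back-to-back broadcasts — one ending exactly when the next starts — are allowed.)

25

By end time: (5,6), (6,10), (9,11), (11,13), (9,16), (11,17), (19,20), (24,25).
Pick (5,6); next start ≥ 6 → (6,10); next start ≥ 10 → (11,13); next start ≥ 13 → (19,20); next start ≥ 20 → (24,25).
Selected: (5,6) (6,10) (11,13) (19,20) (24,25)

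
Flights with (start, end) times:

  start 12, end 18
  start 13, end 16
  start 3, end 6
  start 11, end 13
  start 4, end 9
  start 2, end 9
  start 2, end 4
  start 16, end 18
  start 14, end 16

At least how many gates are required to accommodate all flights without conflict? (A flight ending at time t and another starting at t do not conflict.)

3

starts: [2, 2, 3, 4, 11, 12, 13, 14, 16]
ends:   [4, 6, 9, 9, 13, 16, 16, 18, 18]
s2→1 s2→2 s3→3  — peak 3.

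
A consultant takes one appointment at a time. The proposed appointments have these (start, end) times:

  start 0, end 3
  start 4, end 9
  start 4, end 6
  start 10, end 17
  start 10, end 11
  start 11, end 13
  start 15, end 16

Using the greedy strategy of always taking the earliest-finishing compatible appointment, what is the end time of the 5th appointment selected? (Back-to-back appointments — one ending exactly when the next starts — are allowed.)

16

Sort by end time and greedily take each interval whose start is ≥ the last chosen end.
Sorted by end: (0,3)  (4,6)  (4,9)  (10,11)  (11,13)  (15,16)  (10,17)
take (0,3); take (4,6); skip (4,9); take (10,11); take (11,13); take (15,16).
Selected: (0,3) (4,6) (10,11) (11,13) (15,16)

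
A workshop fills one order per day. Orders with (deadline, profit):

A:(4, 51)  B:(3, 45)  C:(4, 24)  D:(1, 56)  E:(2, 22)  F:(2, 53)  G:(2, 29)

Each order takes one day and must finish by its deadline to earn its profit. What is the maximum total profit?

Take jobs in profit order; each goes to the latest open slot no later than its deadline.
By profit: D(d1,56), F(d2,53), A(d4,51), B(d3,45), G(d2,29), C(d4,24), E(d2,22)
D→slot 1; F→slot 2; A→slot 4; B→slot 3; G skipped; C skipped; E skipped.
Profit = 56 + 53 + 45 + 51 = 205

205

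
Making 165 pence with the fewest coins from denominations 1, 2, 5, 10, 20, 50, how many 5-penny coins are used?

165 = 3×50 + 1×10 + 1×5
Count of 5: 1

1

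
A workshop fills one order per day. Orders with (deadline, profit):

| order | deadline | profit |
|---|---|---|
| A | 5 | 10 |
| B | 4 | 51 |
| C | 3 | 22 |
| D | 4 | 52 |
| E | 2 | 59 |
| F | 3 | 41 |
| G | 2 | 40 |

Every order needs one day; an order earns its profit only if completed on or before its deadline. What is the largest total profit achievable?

213

Profit order: E=59 D=52 B=51 F=41 G=40 C=22 A=10
Assign: E→slot 2, D→slot 4, B→slot 3, F→slot 1, G skipped, C skipped, A→slot 5.
Slots: [1:F] [2:E] [3:B] [4:D] [5:A]
Profit = 41 + 59 + 51 + 52 + 10 = 213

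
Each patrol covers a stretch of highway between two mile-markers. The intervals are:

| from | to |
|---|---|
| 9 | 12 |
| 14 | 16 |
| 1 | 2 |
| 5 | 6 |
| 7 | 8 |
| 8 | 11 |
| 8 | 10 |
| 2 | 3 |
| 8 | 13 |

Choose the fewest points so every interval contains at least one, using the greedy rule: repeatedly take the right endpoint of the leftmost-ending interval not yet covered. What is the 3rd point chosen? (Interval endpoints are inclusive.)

8

By right end: [1,2]  [2,3]  [5,6]  [7,8]  [8,10]  [8,11]  [9,12]  [8,13]  [14,16]
[1,2] uncovered → point at 2; [5,6] uncovered → point at 6; [7,8] uncovered → point at 8; [9,12] uncovered → point at 12; [14,16] uncovered → point at 16.
Points: 2, 6, 8, 12, 16 (5 total).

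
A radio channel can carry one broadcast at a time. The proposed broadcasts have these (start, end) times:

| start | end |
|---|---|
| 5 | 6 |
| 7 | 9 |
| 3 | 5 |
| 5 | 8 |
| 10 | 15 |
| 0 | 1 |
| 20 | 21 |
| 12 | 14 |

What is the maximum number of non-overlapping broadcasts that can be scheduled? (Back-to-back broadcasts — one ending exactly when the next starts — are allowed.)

Sorted by end: (0,1)  (3,5)  (5,6)  (5,8)  (7,9)  (12,14)  (10,15)  (20,21)
take (0,1); take (3,5); take (5,6); take (7,9); take (12,14); take (20,21).
Selected 6 broadcasts.

6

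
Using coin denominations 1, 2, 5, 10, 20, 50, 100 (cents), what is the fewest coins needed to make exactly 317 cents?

6

317 − 3×100→17 − 1×10→7 − 1×5→2 − 1×2→0
Total coins = 3 + 1 + 1 + 1 = 6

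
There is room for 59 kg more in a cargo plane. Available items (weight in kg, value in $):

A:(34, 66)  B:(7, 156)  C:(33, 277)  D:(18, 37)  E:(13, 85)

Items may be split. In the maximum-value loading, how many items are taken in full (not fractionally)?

3

Sort by value per unit weight and fill in that order.
Ratios (sorted): B 22.29, C 8.39, E 6.54, D 2.06, A 1.94
take B (7 @ 156); take C (33 @ 277); take E (13 @ 85); take 6/18 of D → 12.33. Capacity used 59/59.
3 item(s) taken whole; one partial (take 6/18 of D).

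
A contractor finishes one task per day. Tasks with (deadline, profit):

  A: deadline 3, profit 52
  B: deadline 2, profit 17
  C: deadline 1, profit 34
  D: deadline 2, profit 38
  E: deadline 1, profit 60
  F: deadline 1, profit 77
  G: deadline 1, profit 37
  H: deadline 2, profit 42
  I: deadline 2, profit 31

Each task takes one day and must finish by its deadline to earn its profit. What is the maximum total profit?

Take jobs in profit order; each goes to the latest open slot no later than its deadline.
By profit: F(d1,77), E(d1,60), A(d3,52), H(d2,42), D(d2,38), G(d1,37), C(d1,34), I(d2,31), B(d2,17)
F→slot 1; E skipped; A→slot 3; H→slot 2; D skipped; G skipped; C skipped; I skipped; B skipped.
Profit = 77 + 42 + 52 = 171

171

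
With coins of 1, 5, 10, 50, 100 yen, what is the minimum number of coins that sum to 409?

9

409 = 4×100 + 1×5 + 4×1
Total coins = 4 + 1 + 4 = 9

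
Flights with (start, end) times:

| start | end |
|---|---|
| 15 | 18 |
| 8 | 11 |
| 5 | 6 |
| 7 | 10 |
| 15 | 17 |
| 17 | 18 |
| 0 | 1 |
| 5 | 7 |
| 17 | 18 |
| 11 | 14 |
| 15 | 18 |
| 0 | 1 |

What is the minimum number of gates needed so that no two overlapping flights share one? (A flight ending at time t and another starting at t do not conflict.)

starts: [0, 0, 5, 5, 7, 8, 11, 15, 15, 15, 17, 17]
ends:   [1, 1, 6, 7, 10, 11, 14, 17, 18, 18, 18, 18]
s0→1 s0→2 e1→1 e1→0 s5→1 s5→2 e6→1 e7→0 s7→1 s8→2 e10→1 e11→0 s11→1 e14→0 s15→1 s15→2 s15→3 e17→2 s17→3 s17→4  — peak 4.

4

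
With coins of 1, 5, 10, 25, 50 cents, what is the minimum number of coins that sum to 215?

6

215 = 4×50 + 1×10 + 1×5
Total coins = 4 + 1 + 1 = 6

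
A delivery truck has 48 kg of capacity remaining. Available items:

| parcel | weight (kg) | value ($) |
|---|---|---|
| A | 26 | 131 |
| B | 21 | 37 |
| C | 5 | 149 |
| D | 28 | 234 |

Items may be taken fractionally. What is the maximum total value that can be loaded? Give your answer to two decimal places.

458.58

Order: C (149/5=29.80) > D (234/28=8.36) > A (131/26=5.04) > B (37/21=1.76)
Fill: take C (5 @ 149) → take D (28 @ 234) → take 15/26 of A → 75.58; 48/48 used.
Total value = 458.58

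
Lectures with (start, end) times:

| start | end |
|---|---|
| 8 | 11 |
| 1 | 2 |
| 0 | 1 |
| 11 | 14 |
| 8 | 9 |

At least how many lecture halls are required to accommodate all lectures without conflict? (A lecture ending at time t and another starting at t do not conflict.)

2

The answer is the maximum number of intervals overlapping at any instant.
starts: [0, 1, 8, 8, 11]
ends:   [1, 2, 9, 11, 14]
s0→1 e1→0 s1→1 e2→0 s8→1 s8→2  — peak 2.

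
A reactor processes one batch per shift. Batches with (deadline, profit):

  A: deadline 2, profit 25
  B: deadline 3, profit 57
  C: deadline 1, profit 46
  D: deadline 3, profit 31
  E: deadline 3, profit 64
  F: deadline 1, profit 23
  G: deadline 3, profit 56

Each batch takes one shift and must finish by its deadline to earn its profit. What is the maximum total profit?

Profit order: E=64 B=57 G=56 C=46 D=31 A=25 F=23
Assign: E→slot 3, B→slot 2, G→slot 1, C skipped, D skipped, A skipped, F skipped.
Slots: [1:G] [2:B] [3:E]
Profit = 56 + 57 + 64 = 177

177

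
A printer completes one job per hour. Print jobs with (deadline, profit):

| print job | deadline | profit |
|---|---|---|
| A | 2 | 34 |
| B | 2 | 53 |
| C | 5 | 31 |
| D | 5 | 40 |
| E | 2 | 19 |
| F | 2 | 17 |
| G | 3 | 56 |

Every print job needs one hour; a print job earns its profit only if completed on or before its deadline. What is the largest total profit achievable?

214

Profit order: G=56 B=53 D=40 A=34 C=31 E=19 F=17
Assign: G→slot 3, B→slot 2, D→slot 5, A→slot 1, C→slot 4, E skipped, F skipped.
Slots: [1:A] [2:B] [3:G] [4:C] [5:D]
Profit = 34 + 53 + 56 + 31 + 40 = 214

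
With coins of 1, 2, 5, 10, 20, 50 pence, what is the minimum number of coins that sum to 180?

5

180 − 3×50→30 − 1×20→10 − 1×10→0
Total coins = 3 + 1 + 1 = 5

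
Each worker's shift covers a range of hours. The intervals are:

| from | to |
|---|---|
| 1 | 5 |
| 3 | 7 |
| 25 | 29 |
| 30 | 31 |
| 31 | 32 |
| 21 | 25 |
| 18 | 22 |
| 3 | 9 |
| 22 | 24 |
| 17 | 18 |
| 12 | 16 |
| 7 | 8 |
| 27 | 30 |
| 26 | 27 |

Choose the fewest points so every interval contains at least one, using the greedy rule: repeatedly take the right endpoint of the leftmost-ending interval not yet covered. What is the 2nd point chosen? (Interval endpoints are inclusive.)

By right end: [1,5]  [3,7]  [7,8]  [3,9]  [12,16]  [17,18]  [18,22]  [22,24]  [21,25]  [26,27]  [25,29]  [27,30]  [30,31]  [31,32]
[1,5] uncovered → point at 5; [7,8] uncovered → point at 8; [12,16] uncovered → point at 16; [17,18] uncovered → point at 18; [22,24] uncovered → point at 24; [26,27] uncovered → point at 27; [30,31] uncovered → point at 31.
Points: 5, 8, 16, 18, 24, 27, 31 (7 total).

8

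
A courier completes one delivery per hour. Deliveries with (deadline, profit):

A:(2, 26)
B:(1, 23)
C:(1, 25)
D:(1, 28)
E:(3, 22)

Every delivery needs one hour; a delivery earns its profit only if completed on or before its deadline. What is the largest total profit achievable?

By profit: D(d1,28), A(d2,26), C(d1,25), B(d1,23), E(d3,22)
D→slot 1; A→slot 2; C skipped; B skipped; E→slot 3.
Profit = 28 + 26 + 22 = 76

76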